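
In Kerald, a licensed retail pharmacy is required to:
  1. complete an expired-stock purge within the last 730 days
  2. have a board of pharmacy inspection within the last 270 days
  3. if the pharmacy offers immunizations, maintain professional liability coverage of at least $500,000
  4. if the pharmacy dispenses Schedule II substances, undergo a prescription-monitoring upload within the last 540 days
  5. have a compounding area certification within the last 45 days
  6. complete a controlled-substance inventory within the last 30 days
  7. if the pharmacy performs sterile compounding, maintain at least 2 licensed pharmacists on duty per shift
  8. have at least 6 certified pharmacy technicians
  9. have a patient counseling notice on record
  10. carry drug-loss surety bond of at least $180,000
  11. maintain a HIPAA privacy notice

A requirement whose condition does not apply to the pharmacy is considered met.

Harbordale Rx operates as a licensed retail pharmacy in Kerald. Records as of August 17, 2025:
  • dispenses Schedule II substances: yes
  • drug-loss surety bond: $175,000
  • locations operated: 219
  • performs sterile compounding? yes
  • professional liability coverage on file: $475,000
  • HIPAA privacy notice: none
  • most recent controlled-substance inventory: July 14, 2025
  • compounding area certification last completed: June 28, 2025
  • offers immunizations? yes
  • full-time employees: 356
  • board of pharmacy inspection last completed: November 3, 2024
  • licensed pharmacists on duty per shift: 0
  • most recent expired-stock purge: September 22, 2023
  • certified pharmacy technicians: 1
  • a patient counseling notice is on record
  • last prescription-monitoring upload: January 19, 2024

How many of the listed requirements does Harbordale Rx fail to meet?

9

1. expired-stock purge 695 days ago vs limit 730 → met
2. board of pharmacy inspection 287 days ago vs limit 270 → not met
3. condition 'offers immunizations' holds; professional liability coverage $475,000 < $500,000 → not met
4. condition 'dispenses Schedule II substances' holds; prescription-monitoring upload 576 days ago vs limit 540 → not met
5. compounding area certification 50 days ago vs limit 45 → not met
6. controlled-substance inventory 34 days ago vs limit 30 → not met
7. condition 'performs sterile compounding' holds; licensed pharmacists on duty per shift 0 < 2 → not met
8. certified pharmacy technicians 1 < 6 → not met
9. patient counseling notice present → met
10. drug-loss surety bond $175,000 < $180,000 → not met
11. HIPAA privacy notice absent → not met
Not met: 9 of 11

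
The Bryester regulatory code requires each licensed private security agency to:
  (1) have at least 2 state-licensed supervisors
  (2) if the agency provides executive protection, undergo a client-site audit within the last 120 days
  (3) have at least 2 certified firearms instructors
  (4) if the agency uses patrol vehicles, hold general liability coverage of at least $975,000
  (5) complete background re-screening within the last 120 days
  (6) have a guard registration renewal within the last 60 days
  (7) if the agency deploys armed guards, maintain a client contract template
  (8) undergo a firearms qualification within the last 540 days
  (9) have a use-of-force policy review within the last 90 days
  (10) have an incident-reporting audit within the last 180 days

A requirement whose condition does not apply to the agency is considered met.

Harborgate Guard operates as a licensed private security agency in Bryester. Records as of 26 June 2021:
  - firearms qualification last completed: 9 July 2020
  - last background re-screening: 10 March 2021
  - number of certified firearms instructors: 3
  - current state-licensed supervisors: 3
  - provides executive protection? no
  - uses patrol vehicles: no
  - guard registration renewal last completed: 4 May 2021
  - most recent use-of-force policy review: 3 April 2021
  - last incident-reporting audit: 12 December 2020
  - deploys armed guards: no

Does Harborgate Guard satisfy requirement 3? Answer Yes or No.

3. certified firearms instructors 3 ≥ 2 → met

Yes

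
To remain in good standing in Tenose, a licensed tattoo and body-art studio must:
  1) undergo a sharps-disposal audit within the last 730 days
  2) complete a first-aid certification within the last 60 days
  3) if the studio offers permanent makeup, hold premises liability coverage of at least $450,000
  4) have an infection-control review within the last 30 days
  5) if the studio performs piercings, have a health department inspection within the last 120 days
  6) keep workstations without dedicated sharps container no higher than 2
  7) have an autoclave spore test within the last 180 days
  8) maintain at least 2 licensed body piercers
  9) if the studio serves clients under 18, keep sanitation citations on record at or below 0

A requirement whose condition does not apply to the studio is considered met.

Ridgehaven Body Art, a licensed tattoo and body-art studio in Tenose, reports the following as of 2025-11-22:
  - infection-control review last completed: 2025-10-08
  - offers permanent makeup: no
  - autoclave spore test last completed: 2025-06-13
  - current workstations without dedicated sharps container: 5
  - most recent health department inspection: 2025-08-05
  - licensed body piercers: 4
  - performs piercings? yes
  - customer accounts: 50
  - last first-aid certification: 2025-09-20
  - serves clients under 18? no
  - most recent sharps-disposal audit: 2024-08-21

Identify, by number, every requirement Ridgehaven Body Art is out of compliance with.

1. sharps-disposal audit 458 days ago vs limit 730 → met
2. first-aid certification 63 days ago vs limit 60 → not met
3. condition 'offers permanent makeup' does not hold → requirement n/a → met
4. infection-control review 45 days ago vs limit 30 → not met
5. condition 'performs piercings' holds; health department inspection 109 days ago vs limit 120 → met
6. workstations without dedicated sharps container 5 > 2 → not met
7. autoclave spore test 162 days ago vs limit 180 → met
8. licensed body piercers 4 ≥ 2 → met
9. condition 'serves clients under 18' does not hold → requirement n/a → met
Not met: 2, 4, 6

2, 4, 6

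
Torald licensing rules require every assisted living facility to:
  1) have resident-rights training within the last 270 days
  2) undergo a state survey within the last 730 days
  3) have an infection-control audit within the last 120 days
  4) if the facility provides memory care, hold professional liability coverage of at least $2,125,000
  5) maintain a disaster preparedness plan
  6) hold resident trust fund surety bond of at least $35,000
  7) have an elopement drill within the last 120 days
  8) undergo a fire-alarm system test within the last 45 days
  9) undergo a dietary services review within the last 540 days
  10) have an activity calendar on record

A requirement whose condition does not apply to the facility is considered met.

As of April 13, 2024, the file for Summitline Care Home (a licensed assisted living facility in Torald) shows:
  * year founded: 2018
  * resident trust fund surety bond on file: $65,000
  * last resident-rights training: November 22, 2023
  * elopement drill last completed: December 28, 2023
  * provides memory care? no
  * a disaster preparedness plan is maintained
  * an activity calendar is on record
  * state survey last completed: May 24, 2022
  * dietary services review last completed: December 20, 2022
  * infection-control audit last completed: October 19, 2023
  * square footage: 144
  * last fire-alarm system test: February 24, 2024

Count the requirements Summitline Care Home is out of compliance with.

2

1. resident-rights training 143 days ago vs limit 270 → met
2. state survey 690 days ago vs limit 730 → met
3. infection-control audit 177 days ago vs limit 120 → not met
4. condition 'provides memory care' does not hold → requirement n/a → met
5. disaster preparedness plan present → met
6. resident trust fund surety bond $65,000 ≥ $35,000 → met
7. elopement drill 107 days ago vs limit 120 → met
8. fire-alarm system test 49 days ago vs limit 45 → not met
9. dietary services review 480 days ago vs limit 540 → met
10. activity calendar present → met
Not met: 2 of 10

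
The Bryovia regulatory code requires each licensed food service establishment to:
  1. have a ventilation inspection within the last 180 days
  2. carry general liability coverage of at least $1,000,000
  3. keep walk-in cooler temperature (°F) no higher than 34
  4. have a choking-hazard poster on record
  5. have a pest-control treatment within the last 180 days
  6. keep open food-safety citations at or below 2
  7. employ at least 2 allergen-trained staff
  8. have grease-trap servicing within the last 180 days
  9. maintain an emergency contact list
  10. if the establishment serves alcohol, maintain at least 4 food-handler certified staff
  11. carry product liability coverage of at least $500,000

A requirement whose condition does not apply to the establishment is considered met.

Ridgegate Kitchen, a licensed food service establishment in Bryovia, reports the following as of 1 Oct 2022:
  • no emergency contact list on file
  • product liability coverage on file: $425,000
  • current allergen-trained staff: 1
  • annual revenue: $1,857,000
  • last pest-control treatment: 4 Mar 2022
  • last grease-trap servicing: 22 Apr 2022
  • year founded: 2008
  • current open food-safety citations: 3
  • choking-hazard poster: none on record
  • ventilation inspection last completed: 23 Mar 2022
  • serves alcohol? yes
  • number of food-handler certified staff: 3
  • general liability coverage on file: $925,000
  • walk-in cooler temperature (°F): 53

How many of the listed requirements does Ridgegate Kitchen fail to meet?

1. ventilation inspection 192 days ago vs limit 180 → not met
2. general liability coverage $925,000 < $1,000,000 → not met
3. walk-in cooler temperature (°F) 53 > 34 → not met
4. choking-hazard poster absent → not met
5. pest-control treatment 211 days ago vs limit 180 → not met
6. open food-safety citations 3 > 2 → not met
7. allergen-trained staff 1 < 2 → not met
8. grease-trap servicing 162 days ago vs limit 180 → met
9. emergency contact list absent → not met
10. condition 'serves alcohol' holds; food-handler certified staff 3 < 4 → not met
11. product liability coverage $425,000 < $500,000 → not met
Not met: 10 of 11

10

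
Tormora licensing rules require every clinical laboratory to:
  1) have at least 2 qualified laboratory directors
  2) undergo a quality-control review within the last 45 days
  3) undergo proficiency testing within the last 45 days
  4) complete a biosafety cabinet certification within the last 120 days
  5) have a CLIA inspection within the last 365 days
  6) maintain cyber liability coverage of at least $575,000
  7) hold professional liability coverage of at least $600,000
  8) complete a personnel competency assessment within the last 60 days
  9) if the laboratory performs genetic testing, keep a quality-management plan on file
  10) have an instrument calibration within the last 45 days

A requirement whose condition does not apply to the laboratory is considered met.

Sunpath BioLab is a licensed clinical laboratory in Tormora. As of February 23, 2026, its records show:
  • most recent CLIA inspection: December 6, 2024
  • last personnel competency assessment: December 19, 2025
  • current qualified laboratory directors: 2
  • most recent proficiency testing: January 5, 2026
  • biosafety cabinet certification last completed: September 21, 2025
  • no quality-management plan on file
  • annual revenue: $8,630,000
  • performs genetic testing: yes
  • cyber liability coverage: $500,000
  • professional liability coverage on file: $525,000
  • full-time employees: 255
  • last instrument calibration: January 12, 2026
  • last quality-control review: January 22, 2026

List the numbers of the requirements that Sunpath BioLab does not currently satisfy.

1. qualified laboratory directors 2 ≥ 2 → met
2. quality-control review 32 days ago vs limit 45 → met
3. proficiency testing 49 days ago vs limit 45 → not met
4. biosafety cabinet certification 155 days ago vs limit 120 → not met
5. CLIA inspection 444 days ago vs limit 365 → not met
6. cyber liability coverage $500,000 < $575,000 → not met
7. professional liability coverage $525,000 < $600,000 → not met
8. personnel competency assessment 66 days ago vs limit 60 → not met
9. condition 'performs genetic testing' holds; quality-management plan absent → not met
10. instrument calibration 42 days ago vs limit 45 → met
Not met: 3, 4, 5, 6, 7, 8, 9

3, 4, 5, 6, 7, 8, 9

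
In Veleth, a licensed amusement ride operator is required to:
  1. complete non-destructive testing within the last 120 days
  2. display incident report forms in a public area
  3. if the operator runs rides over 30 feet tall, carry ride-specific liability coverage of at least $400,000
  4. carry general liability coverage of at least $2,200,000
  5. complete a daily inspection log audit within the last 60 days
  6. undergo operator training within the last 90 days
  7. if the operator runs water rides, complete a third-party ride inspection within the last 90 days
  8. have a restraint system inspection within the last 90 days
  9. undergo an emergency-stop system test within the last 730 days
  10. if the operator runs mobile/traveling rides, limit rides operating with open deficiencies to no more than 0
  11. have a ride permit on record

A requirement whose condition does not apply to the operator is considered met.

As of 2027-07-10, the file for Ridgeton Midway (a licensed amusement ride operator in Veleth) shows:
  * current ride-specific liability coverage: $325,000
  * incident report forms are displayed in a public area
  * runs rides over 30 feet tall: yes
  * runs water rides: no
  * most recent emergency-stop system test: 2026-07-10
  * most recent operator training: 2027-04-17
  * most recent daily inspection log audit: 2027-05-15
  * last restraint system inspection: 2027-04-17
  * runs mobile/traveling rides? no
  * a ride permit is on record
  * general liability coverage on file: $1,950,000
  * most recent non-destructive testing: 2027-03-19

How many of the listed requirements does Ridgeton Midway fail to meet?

1. non-destructive testing 113 days ago vs limit 120 → met
2. incident report forms present → met
3. condition 'runs rides over 30 feet tall' holds; ride-specific liability coverage $325,000 < $400,000 → not met
4. general liability coverage $1,950,000 < $2,200,000 → not met
5. daily inspection log audit 56 days ago vs limit 60 → met
6. operator training 84 days ago vs limit 90 → met
7. condition 'runs water rides' does not hold → requirement n/a → met
8. restraint system inspection 84 days ago vs limit 90 → met
9. emergency-stop system test 365 days ago vs limit 730 → met
10. condition 'runs mobile/traveling rides' does not hold → requirement n/a → met
11. ride permit present → met
Not met: 2 of 11

2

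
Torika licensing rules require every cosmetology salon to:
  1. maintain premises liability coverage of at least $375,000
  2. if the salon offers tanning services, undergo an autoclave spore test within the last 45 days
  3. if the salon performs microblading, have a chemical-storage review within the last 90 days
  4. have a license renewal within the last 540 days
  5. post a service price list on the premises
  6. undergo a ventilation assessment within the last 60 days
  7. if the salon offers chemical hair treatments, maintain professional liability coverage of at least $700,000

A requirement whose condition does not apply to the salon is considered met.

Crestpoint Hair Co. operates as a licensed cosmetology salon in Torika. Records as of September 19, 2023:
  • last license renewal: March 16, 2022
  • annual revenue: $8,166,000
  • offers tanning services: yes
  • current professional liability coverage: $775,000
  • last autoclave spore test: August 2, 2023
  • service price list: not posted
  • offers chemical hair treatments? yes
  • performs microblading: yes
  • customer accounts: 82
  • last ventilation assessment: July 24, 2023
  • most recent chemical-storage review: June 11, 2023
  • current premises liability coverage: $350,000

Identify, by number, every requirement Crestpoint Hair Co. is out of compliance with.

1. premises liability coverage $350,000 < $375,000 → not met
2. condition 'offers tanning services' holds; autoclave spore test 48 days ago vs limit 45 → not met
3. condition 'performs microblading' holds; chemical-storage review 100 days ago vs limit 90 → not met
4. license renewal 552 days ago vs limit 540 → not met
5. service price list absent → not met
6. ventilation assessment 57 days ago vs limit 60 → met
7. condition 'offers chemical hair treatments' holds; professional liability coverage $775,000 ≥ $700,000 → met
Not met: 1, 2, 3, 4, 5

1, 2, 3, 4, 5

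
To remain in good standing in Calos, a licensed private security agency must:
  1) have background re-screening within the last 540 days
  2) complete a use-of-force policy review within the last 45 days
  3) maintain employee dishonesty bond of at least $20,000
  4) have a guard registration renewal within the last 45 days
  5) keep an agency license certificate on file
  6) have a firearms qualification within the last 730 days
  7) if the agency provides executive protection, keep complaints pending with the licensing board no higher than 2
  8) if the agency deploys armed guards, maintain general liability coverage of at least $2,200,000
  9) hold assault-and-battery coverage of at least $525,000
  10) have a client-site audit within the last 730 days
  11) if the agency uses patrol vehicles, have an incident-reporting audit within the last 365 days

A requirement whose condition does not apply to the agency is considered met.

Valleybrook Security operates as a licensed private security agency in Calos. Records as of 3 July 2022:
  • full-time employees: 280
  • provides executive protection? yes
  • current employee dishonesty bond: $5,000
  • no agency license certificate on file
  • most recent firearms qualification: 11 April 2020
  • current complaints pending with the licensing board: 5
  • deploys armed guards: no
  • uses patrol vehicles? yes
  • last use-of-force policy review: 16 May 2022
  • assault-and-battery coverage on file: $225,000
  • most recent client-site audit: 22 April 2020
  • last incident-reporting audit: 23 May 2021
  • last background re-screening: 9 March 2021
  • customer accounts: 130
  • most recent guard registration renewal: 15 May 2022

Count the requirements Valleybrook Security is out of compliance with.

1. background re-screening 481 days ago vs limit 540 → met
2. use-of-force policy review 48 days ago vs limit 45 → not met
3. employee dishonesty bond $5,000 < $20,000 → not met
4. guard registration renewal 49 days ago vs limit 45 → not met
5. agency license certificate absent → not met
6. firearms qualification 813 days ago vs limit 730 → not met
7. condition 'provides executive protection' holds; complaints pending with the licensing board 5 > 2 → not met
8. condition 'deploys armed guards' does not hold → requirement n/a → met
9. assault-and-battery coverage $225,000 < $525,000 → not met
10. client-site audit 802 days ago vs limit 730 → not met
11. condition 'uses patrol vehicles' holds; incident-reporting audit 406 days ago vs limit 365 → not met
Not met: 9 of 11

9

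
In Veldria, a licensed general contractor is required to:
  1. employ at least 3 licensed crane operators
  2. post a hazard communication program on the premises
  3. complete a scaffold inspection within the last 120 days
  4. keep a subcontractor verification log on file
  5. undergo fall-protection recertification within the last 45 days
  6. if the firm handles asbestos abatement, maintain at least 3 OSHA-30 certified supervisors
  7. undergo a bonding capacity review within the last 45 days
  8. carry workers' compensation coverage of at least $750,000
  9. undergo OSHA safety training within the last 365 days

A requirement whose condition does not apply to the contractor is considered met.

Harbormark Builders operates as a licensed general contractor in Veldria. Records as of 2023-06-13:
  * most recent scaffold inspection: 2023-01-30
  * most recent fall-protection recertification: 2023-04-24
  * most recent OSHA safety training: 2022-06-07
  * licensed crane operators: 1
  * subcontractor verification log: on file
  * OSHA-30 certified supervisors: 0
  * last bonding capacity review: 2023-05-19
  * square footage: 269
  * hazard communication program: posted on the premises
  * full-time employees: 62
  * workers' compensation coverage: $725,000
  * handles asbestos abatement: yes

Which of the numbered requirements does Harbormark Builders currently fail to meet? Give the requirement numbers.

1, 3, 5, 6, 8, 9

1. licensed crane operators 1 < 3 → not met
2. hazard communication program present → met
3. scaffold inspection 134 days ago vs limit 120 → not met
4. subcontractor verification log present → met
5. fall-protection recertification 50 days ago vs limit 45 → not met
6. condition 'handles asbestos abatement' holds; OSHA-30 certified supervisors 0 < 3 → not met
7. bonding capacity review 25 days ago vs limit 45 → met
8. workers' compensation coverage $725,000 < $750,000 → not met
9. OSHA safety training 371 days ago vs limit 365 → not met
Not met: 1, 3, 5, 6, 8, 9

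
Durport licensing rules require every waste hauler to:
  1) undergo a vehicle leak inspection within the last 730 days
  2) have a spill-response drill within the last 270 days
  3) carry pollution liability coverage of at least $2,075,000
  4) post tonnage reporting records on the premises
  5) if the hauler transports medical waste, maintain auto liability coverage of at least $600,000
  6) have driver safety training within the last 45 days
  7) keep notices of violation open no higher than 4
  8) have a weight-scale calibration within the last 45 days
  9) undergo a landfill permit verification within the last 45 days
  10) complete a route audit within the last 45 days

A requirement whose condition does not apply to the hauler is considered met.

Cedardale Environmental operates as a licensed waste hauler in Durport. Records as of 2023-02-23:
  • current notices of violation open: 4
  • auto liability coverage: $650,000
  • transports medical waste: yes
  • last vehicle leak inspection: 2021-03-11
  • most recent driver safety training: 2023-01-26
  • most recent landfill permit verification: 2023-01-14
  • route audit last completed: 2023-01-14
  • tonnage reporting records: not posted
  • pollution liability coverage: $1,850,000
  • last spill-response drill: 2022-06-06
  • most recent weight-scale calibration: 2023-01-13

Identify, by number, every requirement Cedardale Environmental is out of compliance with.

3, 4

1. vehicle leak inspection 714 days ago vs limit 730 → met
2. spill-response drill 262 days ago vs limit 270 → met
3. pollution liability coverage $1,850,000 < $2,075,000 → not met
4. tonnage reporting records absent → not met
5. condition 'transports medical waste' holds; auto liability coverage $650,000 ≥ $600,000 → met
6. driver safety training 28 days ago vs limit 45 → met
7. notices of violation open 4 ≤ 4 → met
8. weight-scale calibration 41 days ago vs limit 45 → met
9. landfill permit verification 40 days ago vs limit 45 → met
10. route audit 40 days ago vs limit 45 → met
Not met: 3, 4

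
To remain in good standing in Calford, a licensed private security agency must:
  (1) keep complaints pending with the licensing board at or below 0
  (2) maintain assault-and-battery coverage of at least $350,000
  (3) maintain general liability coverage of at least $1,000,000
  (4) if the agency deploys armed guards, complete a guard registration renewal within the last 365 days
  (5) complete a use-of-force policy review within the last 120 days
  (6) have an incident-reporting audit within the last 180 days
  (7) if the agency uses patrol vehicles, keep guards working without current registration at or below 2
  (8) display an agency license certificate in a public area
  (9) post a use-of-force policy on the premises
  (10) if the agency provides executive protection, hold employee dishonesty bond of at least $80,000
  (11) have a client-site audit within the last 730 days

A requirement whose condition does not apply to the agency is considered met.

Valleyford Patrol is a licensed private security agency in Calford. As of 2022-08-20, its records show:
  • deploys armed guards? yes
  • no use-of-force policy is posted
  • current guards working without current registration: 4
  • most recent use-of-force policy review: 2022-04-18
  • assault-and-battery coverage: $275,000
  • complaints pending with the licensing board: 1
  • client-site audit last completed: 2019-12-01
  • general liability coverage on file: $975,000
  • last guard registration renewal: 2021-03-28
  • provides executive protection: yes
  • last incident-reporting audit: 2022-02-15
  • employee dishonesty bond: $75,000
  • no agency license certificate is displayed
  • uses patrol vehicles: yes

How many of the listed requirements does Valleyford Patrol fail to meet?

1. complaints pending with the licensing board 1 > 0 → not met
2. assault-and-battery coverage $275,000 < $350,000 → not met
3. general liability coverage $975,000 < $1,000,000 → not met
4. condition 'deploys armed guards' holds; guard registration renewal 510 days ago vs limit 365 → not met
5. use-of-force policy review 124 days ago vs limit 120 → not met
6. incident-reporting audit 186 days ago vs limit 180 → not met
7. condition 'uses patrol vehicles' holds; guards working without current registration 4 > 2 → not met
8. agency license certificate absent → not met
9. use-of-force policy absent → not met
10. condition 'provides executive protection' holds; employee dishonesty bond $75,000 < $80,000 → not met
11. client-site audit 993 days ago vs limit 730 → not met
Not met: 11 of 11

11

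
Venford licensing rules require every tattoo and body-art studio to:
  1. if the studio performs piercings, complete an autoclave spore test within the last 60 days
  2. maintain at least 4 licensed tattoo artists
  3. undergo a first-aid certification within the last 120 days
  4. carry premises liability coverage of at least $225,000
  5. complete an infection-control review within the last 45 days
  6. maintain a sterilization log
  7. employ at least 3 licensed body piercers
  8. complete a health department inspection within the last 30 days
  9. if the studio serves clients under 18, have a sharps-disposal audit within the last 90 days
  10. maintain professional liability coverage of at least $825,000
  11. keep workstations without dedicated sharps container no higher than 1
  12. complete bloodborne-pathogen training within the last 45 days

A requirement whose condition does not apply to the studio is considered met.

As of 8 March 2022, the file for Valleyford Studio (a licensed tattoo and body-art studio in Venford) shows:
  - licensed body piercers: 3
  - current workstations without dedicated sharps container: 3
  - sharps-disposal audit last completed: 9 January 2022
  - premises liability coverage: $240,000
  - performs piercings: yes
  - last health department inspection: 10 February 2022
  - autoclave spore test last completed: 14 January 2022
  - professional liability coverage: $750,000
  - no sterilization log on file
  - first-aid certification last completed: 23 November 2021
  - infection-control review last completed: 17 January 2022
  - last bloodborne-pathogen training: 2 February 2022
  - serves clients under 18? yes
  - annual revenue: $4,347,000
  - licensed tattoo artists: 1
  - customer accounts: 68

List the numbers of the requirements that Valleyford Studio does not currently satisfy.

2, 5, 6, 10, 11

1. condition 'performs piercings' holds; autoclave spore test 53 days ago vs limit 60 → met
2. licensed tattoo artists 1 < 4 → not met
3. first-aid certification 105 days ago vs limit 120 → met
4. premises liability coverage $240,000 ≥ $225,000 → met
5. infection-control review 50 days ago vs limit 45 → not met
6. sterilization log absent → not met
7. licensed body piercers 3 ≥ 3 → met
8. health department inspection 26 days ago vs limit 30 → met
9. condition 'serves clients under 18' holds; sharps-disposal audit 58 days ago vs limit 90 → met
10. professional liability coverage $750,000 < $825,000 → not met
11. workstations without dedicated sharps container 3 > 1 → not met
12. bloodborne-pathogen training 34 days ago vs limit 45 → met
Not met: 2, 5, 6, 10, 11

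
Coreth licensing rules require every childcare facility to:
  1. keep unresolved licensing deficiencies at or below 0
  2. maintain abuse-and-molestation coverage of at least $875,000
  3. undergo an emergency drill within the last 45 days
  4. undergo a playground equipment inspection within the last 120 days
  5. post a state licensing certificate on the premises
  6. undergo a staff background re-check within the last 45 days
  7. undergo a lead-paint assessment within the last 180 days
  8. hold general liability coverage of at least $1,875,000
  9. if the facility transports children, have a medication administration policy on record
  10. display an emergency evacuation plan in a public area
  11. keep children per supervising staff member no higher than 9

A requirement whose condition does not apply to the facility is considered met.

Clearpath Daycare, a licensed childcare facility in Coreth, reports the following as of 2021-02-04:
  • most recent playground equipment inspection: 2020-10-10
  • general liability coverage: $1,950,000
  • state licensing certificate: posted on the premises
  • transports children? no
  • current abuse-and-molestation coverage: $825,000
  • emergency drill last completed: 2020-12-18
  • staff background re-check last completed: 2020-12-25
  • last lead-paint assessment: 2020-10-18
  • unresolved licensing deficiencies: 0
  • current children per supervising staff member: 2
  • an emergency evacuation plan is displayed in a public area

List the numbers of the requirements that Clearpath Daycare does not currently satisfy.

1. unresolved licensing deficiencies 0 ≤ 0 → met
2. abuse-and-molestation coverage $825,000 < $875,000 → not met
3. emergency drill 48 days ago vs limit 45 → not met
4. playground equipment inspection 117 days ago vs limit 120 → met
5. state licensing certificate present → met
6. staff background re-check 41 days ago vs limit 45 → met
7. lead-paint assessment 109 days ago vs limit 180 → met
8. general liability coverage $1,950,000 ≥ $1,875,000 → met
9. condition 'transports children' does not hold → requirement n/a → met
10. emergency evacuation plan present → met
11. children per supervising staff member 2 ≤ 9 → met
Not met: 2, 3

2, 3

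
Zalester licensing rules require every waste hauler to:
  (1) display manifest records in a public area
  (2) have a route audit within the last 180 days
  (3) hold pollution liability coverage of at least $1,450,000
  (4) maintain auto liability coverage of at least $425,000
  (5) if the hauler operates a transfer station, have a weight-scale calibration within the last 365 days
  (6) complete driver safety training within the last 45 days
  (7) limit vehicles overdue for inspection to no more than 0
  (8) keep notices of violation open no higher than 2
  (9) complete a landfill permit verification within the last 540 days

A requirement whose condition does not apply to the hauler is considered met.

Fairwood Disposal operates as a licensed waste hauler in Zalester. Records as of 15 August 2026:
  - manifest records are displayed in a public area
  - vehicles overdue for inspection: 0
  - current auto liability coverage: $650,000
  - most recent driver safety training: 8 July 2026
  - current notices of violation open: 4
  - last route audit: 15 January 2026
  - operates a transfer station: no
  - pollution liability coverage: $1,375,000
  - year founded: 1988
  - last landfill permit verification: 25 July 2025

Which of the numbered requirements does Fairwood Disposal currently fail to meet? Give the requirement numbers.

1. manifest records present → met
2. route audit 212 days ago vs limit 180 → not met
3. pollution liability coverage $1,375,000 < $1,450,000 → not met
4. auto liability coverage $650,000 ≥ $425,000 → met
5. condition 'operates a transfer station' does not hold → requirement n/a → met
6. driver safety training 38 days ago vs limit 45 → met
7. vehicles overdue for inspection 0 ≤ 0 → met
8. notices of violation open 4 > 2 → not met
9. landfill permit verification 386 days ago vs limit 540 → met
Not met: 2, 3, 8

2, 3, 8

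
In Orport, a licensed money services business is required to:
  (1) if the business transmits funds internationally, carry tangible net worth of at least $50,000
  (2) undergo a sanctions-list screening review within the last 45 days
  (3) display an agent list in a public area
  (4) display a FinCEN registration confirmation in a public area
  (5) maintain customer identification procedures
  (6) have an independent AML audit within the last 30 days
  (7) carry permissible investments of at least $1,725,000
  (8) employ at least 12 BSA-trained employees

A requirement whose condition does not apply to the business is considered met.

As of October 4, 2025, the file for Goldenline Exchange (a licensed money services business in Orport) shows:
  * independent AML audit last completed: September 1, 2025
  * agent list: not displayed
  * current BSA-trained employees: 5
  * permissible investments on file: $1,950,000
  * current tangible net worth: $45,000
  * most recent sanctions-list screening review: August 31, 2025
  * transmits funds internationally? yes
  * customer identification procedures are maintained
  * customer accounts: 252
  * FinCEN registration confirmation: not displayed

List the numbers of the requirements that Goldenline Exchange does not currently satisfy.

1, 3, 4, 6, 8

1. condition 'transmits funds internationally' holds; tangible net worth $45,000 < $50,000 → not met
2. sanctions-list screening review 34 days ago vs limit 45 → met
3. agent list absent → not met
4. FinCEN registration confirmation absent → not met
5. customer identification procedures present → met
6. independent AML audit 33 days ago vs limit 30 → not met
7. permissible investments $1,950,000 ≥ $1,725,000 → met
8. BSA-trained employees 5 < 12 → not met
Not met: 1, 3, 4, 6, 8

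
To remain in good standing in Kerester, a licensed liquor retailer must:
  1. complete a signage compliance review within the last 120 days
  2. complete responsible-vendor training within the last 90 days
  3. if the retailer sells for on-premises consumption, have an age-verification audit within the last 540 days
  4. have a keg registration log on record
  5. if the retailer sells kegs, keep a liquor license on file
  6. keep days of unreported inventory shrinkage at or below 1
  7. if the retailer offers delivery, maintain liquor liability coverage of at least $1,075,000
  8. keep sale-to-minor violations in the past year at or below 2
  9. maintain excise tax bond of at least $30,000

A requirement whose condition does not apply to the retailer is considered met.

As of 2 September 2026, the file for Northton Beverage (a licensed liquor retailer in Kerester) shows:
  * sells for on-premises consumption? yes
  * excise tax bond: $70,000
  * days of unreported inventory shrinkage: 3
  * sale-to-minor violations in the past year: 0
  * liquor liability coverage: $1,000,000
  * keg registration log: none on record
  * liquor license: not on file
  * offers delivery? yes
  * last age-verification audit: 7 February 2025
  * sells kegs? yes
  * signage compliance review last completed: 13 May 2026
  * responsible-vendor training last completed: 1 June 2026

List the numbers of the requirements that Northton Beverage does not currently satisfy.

2, 3, 4, 5, 6, 7

1. signage compliance review 112 days ago vs limit 120 → met
2. responsible-vendor training 93 days ago vs limit 90 → not met
3. condition 'sells for on-premises consumption' holds; age-verification audit 572 days ago vs limit 540 → not met
4. keg registration log absent → not met
5. condition 'sells kegs' holds; liquor license absent → not met
6. days of unreported inventory shrinkage 3 > 1 → not met
7. condition 'offers delivery' holds; liquor liability coverage $1,000,000 < $1,075,000 → not met
8. sale-to-minor violations in the past year 0 ≤ 2 → met
9. excise tax bond $70,000 ≥ $30,000 → met
Not met: 2, 3, 4, 5, 6, 7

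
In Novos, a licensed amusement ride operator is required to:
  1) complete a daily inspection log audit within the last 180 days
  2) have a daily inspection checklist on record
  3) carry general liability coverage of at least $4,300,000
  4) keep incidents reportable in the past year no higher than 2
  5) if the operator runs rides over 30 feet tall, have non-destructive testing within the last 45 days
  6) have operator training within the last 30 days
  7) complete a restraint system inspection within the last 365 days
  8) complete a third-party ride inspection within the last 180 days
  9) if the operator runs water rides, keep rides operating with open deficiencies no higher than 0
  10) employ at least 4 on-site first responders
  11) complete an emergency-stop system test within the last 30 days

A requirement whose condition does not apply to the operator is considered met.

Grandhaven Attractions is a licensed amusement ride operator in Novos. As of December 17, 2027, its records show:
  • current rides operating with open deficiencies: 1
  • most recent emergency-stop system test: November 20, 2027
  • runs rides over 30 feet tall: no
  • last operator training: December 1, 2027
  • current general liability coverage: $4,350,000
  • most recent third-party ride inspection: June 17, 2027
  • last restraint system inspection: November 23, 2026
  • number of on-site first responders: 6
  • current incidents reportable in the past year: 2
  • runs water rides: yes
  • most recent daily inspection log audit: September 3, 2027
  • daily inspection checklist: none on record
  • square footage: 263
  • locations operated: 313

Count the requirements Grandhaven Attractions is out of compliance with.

1. daily inspection log audit 105 days ago vs limit 180 → met
2. daily inspection checklist absent → not met
3. general liability coverage $4,350,000 ≥ $4,300,000 → met
4. incidents reportable in the past year 2 ≤ 2 → met
5. condition 'runs rides over 30 feet tall' does not hold → requirement n/a → met
6. operator training 16 days ago vs limit 30 → met
7. restraint system inspection 389 days ago vs limit 365 → not met
8. third-party ride inspection 183 days ago vs limit 180 → not met
9. condition 'runs water rides' holds; rides operating with open deficiencies 1 > 0 → not met
10. on-site first responders 6 ≥ 4 → met
11. emergency-stop system test 27 days ago vs limit 30 → met
Not met: 4 of 11

4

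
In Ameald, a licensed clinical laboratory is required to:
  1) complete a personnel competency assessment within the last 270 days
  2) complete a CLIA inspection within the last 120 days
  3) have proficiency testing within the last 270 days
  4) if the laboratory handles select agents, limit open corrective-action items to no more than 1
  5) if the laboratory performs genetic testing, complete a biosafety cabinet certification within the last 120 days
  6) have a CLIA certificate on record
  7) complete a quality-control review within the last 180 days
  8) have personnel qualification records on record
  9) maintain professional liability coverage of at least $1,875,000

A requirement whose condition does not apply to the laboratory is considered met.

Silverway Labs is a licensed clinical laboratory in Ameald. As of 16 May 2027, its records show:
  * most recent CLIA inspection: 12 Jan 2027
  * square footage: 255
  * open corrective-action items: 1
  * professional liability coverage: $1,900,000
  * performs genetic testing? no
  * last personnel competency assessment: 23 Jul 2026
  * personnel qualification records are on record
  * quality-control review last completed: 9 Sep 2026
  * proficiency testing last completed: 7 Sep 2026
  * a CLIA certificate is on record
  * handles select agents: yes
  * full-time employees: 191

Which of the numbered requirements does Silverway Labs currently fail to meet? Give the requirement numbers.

1, 2, 7

1. personnel competency assessment 297 days ago vs limit 270 → not met
2. CLIA inspection 124 days ago vs limit 120 → not met
3. proficiency testing 251 days ago vs limit 270 → met
4. condition 'handles select agents' holds; open corrective-action items 1 ≤ 1 → met
5. condition 'performs genetic testing' does not hold → requirement n/a → met
6. CLIA certificate present → met
7. quality-control review 249 days ago vs limit 180 → not met
8. personnel qualification records present → met
9. professional liability coverage $1,900,000 ≥ $1,875,000 → met
Not met: 1, 2, 7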